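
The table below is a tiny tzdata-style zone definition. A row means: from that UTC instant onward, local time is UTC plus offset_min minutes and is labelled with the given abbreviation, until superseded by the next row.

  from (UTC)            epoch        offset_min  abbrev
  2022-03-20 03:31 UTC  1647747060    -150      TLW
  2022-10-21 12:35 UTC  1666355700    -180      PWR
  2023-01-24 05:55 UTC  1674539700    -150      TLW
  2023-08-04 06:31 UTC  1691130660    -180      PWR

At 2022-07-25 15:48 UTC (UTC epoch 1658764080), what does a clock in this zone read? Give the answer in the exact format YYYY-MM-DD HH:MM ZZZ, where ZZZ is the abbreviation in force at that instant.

Query: 2022-07-25 15:48 UTC
Rule 1/4 (TLW, -02:30): 2022-03-20 03:31 UTC ≤ query < 2022-10-21 12:35 UTC
15·60 + 48 - 150 = 798 min
798 = 0·1440 + 798; 798 = 13·60 + 18 → 13:18, same day
→ 2022-07-25 13:18 TLW

2022-07-25 13:18 TLW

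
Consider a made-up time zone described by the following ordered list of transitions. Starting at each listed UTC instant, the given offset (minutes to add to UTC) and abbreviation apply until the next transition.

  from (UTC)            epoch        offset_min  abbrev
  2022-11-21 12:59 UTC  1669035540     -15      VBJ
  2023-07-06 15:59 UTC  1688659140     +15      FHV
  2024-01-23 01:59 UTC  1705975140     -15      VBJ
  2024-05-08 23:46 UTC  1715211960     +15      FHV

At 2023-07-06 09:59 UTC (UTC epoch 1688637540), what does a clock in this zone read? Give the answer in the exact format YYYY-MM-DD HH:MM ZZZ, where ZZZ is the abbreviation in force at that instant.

2023-07-06 09:44 VBJ

Query: 2023-07-06 09:59 UTC
Rule 1/4 (VBJ, -00:15): 2022-11-21 12:59 UTC ≤ query < 2023-07-06 15:59 UTC
9·60 + 59 - 15 = 584 min
584 = 0·1440 + 584; 584 = 9·60 + 44 → 09:44, same day
→ 2023-07-06 09:44 VBJ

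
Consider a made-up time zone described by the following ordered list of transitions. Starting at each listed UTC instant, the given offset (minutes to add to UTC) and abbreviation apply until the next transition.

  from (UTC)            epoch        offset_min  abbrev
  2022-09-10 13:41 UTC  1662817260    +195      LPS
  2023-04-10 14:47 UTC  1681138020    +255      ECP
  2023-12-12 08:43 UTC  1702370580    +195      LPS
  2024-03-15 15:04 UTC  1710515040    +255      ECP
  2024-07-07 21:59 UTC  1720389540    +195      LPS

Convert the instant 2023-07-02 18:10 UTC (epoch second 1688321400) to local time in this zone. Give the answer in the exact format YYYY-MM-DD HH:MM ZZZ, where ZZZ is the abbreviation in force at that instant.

Query: 2023-07-02 18:10 UTC
Rule 2/5 (ECP, +04:15): 2023-04-10 14:47 UTC ≤ query < 2023-12-12 08:43 UTC
18·60 + 10 + 255 = 1345 min
1345 = 0·1440 + 1345; 1345 = 22·60 + 25 → 22:25, same day
→ 2023-07-02 22:25 ECP

2023-07-02 22:25 ECP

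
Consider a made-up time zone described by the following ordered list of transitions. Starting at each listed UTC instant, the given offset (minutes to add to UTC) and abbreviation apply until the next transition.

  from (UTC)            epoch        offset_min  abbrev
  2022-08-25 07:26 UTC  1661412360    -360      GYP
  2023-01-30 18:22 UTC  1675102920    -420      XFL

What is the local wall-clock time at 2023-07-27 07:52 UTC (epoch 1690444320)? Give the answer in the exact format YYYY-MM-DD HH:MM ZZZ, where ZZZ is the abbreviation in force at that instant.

2023-07-27 00:52 XFL

Query: 2023-07-27 07:52 UTC
Rule 2/2 (XFL, -07:00): 2023-01-30 18:22 UTC ≤ query < +∞
7·60 + 52 - 420 = 52 min
52 = 0·1440 + 52; 52 = 0·60 + 52 → 00:52, same day
→ 2023-07-27 00:52 XFL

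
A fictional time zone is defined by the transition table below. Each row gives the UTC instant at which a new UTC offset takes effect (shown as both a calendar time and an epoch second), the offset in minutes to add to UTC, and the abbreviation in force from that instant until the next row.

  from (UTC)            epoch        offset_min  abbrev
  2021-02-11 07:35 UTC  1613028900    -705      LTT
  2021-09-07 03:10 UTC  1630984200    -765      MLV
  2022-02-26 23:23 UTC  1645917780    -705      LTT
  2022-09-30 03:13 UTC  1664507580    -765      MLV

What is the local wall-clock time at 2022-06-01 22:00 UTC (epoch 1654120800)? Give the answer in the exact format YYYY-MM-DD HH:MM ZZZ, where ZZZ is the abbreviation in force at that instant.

2022-06-01 10:15 LTT

Query: 2022-06-01 22:00 UTC
Rule 3/4 (LTT, -11:45): 2022-02-26 23:23 UTC ≤ query < 2022-09-30 03:13 UTC
22·60 + 0 - 705 = 615 min
615 = 0·1440 + 615; 615 = 10·60 + 15 → 10:15, same day
→ 2022-06-01 10:15 LTT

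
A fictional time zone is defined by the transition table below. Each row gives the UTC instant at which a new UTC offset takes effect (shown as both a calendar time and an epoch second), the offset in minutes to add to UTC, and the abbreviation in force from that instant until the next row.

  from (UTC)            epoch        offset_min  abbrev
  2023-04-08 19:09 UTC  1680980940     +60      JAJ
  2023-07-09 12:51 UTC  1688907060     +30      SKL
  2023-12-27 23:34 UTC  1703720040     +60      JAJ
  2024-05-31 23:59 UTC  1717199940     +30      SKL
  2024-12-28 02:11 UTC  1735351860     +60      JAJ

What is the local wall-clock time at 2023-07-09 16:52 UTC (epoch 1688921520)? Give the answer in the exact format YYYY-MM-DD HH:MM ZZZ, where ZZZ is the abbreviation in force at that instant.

2023-07-09 17:22 SKL

Query: 2023-07-09 16:52 UTC
Rule 2/5 (SKL, +00:30): 2023-07-09 12:51 UTC ≤ query < 2023-12-27 23:34 UTC
16·60 + 52 + 30 = 1042 min
1042 = 0·1440 + 1042; 1042 = 17·60 + 22 → 17:22, same day
→ 2023-07-09 17:22 SKL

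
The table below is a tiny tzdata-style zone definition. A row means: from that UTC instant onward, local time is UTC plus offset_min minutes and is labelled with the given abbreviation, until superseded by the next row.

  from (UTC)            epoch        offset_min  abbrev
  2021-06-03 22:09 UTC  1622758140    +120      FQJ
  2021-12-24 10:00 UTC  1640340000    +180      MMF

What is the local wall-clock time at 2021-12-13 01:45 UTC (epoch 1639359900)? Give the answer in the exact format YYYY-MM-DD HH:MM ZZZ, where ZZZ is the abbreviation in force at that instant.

2021-12-13 03:45 FQJ

Query: 2021-12-13 01:45 UTC
Rule 1/2 (FQJ, +02:00): 2021-06-03 22:09 UTC ≤ query < 2021-12-24 10:00 UTC
1·60 + 45 + 120 = 225 min
225 = 0·1440 + 225; 225 = 3·60 + 45 → 03:45, same day
→ 2021-12-13 03:45 FQJ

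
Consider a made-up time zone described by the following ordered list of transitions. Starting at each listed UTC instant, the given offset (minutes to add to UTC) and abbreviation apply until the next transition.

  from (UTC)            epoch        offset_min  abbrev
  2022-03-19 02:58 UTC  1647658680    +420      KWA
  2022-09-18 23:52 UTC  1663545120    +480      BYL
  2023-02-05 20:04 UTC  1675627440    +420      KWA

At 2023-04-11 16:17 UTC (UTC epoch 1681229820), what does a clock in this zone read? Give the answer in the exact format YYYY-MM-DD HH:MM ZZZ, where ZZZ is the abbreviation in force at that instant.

2023-04-11 23:17 KWA

Query: 2023-04-11 16:17 UTC
Rule 3/3 (KWA, +07:00): 2023-02-05 20:04 UTC ≤ query < +∞
16·60 + 17 + 420 = 1397 min
1397 = 0·1440 + 1397; 1397 = 23·60 + 17 → 23:17, same day
→ 2023-04-11 23:17 KWA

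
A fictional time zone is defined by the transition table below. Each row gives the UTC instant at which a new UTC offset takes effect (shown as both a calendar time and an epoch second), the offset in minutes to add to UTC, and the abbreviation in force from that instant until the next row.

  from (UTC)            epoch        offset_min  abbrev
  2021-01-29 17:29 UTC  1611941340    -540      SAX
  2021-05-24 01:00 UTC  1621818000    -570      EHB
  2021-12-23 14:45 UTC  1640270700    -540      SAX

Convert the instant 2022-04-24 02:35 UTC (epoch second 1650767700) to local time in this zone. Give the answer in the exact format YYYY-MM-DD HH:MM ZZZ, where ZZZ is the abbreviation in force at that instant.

Query: 2022-04-24 02:35 UTC
Rule 3/3 (SAX, -09:00): 2021-12-23 14:45 UTC ≤ query < +∞
2·60 + 35 - 540 = -385 min
-385 = -1·1440 + 1055; 1055 = 17·60 + 35 → 17:35, 2022-04-24 - 1 day = 2022-04-23
→ 2022-04-23 17:35 SAX

2022-04-23 17:35 SAX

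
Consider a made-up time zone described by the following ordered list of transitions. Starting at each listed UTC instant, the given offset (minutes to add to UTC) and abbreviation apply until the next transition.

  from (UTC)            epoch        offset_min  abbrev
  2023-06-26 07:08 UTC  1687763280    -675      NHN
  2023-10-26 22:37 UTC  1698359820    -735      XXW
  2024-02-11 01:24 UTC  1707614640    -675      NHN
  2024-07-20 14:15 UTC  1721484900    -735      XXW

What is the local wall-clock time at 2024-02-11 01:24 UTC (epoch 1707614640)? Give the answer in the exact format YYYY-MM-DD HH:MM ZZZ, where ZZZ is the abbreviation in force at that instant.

2024-02-10 14:09 NHN

Query: 2024-02-11 01:24 UTC
Rule 3/4 (NHN, -11:15): 2024-02-11 01:24 UTC ≤ query < 2024-07-20 14:15 UTC
1·60 + 24 - 675 = -591 min
-591 = -1·1440 + 849; 849 = 14·60 + 9 → 14:09, 2024-02-11 - 1 day = 2024-02-10
→ 2024-02-10 14:09 NHN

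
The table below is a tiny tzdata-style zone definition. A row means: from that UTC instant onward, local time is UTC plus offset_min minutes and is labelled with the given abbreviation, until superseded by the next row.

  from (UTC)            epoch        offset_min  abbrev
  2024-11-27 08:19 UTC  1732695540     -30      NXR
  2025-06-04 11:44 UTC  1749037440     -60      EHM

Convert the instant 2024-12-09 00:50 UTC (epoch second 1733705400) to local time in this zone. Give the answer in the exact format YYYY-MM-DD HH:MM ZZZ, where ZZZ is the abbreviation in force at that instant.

2024-12-09 00:20 NXR

Query: 2024-12-09 00:50 UTC
Rule 1/2 (NXR, -00:30): 2024-11-27 08:19 UTC ≤ query < 2025-06-04 11:44 UTC
0·60 + 50 - 30 = 20 min
20 = 0·1440 + 20; 20 = 0·60 + 20 → 00:20, same day
→ 2024-12-09 00:20 NXR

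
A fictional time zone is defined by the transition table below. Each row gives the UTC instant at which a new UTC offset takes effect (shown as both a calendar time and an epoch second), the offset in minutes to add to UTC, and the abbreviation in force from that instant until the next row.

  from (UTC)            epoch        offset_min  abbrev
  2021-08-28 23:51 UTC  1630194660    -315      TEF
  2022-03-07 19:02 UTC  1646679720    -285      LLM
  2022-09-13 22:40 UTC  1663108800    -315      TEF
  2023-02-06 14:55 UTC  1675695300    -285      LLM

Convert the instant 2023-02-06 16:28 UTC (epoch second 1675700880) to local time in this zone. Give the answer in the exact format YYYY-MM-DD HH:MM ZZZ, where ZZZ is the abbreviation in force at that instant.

Query: 2023-02-06 16:28 UTC
Rule 4/4 (LLM, -04:45): 2023-02-06 14:55 UTC ≤ query < +∞
16·60 + 28 - 285 = 703 min
703 = 0·1440 + 703; 703 = 11·60 + 43 → 11:43, same day
→ 2023-02-06 11:43 LLM

2023-02-06 11:43 LLM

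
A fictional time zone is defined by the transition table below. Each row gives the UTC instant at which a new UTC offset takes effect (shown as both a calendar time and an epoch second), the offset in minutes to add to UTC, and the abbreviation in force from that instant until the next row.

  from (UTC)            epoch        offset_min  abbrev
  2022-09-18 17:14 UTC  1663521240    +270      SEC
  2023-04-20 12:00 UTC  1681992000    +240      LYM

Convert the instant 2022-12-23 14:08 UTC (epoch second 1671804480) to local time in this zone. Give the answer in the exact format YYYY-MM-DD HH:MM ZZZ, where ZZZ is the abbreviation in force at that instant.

Query: 2022-12-23 14:08 UTC
Rule 1/2 (SEC, +04:30): 2022-09-18 17:14 UTC ≤ query < 2023-04-20 12:00 UTC
14·60 + 8 + 270 = 1118 min
1118 = 0·1440 + 1118; 1118 = 18·60 + 38 → 18:38, same day
→ 2022-12-23 18:38 SEC

2022-12-23 18:38 SEC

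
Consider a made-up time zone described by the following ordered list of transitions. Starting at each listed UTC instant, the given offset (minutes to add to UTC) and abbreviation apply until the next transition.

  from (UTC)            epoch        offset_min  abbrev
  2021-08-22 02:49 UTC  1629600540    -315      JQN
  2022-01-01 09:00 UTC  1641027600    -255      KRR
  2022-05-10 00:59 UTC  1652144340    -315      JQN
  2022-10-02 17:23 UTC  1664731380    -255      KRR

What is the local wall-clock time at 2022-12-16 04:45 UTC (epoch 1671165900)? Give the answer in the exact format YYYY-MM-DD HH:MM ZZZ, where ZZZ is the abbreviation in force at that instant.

Query: 2022-12-16 04:45 UTC
Rule 4/4 (KRR, -04:15): 2022-10-02 17:23 UTC ≤ query < +∞
4·60 + 45 - 255 = 30 min
30 = 0·1440 + 30; 30 = 0·60 + 30 → 00:30, same day
→ 2022-12-16 00:30 KRR

2022-12-16 00:30 KRR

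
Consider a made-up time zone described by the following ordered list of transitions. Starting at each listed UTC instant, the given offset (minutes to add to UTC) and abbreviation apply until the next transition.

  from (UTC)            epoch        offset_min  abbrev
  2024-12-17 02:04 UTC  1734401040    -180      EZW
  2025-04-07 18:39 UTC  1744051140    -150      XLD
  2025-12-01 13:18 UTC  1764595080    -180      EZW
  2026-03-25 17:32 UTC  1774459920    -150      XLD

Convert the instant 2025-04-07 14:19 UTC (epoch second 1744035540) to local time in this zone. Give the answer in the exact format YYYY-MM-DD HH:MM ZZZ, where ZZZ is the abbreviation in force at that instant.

2025-04-07 11:19 EZW

Query: 2025-04-07 14:19 UTC
Rule 1/4 (EZW, -03:00): 2024-12-17 02:04 UTC ≤ query < 2025-04-07 18:39 UTC
14·60 + 19 - 180 = 679 min
679 = 0·1440 + 679; 679 = 11·60 + 19 → 11:19, same day
→ 2025-04-07 11:19 EZW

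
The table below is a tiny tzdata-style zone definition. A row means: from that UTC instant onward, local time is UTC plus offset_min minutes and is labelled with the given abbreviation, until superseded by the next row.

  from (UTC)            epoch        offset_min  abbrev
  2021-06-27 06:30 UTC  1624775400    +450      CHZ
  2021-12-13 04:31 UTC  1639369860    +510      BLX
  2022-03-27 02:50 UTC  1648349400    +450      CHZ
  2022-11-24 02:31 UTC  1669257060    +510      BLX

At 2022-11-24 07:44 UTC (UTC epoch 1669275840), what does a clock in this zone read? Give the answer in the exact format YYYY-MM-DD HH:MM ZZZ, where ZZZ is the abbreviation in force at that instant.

Query: 2022-11-24 07:44 UTC
Rule 4/4 (BLX, +08:30): 2022-11-24 02:31 UTC ≤ query < +∞
7·60 + 44 + 510 = 974 min
974 = 0·1440 + 974; 974 = 16·60 + 14 → 16:14, same day
→ 2022-11-24 16:14 BLX

2022-11-24 16:14 BLX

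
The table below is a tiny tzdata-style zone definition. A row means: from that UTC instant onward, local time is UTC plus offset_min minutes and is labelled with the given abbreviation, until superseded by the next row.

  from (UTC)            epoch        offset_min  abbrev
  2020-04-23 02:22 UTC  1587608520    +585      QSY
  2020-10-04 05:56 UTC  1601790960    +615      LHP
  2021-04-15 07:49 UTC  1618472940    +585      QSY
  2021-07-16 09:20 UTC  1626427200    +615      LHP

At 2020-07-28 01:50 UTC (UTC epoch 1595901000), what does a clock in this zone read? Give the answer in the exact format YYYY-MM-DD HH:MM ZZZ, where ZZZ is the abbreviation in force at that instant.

2020-07-28 11:35 QSY

Query: 2020-07-28 01:50 UTC
Rule 1/4 (QSY, +09:45): 2020-04-23 02:22 UTC ≤ query < 2020-10-04 05:56 UTC
1·60 + 50 + 585 = 695 min
695 = 0·1440 + 695; 695 = 11·60 + 35 → 11:35, same day
→ 2020-07-28 11:35 QSY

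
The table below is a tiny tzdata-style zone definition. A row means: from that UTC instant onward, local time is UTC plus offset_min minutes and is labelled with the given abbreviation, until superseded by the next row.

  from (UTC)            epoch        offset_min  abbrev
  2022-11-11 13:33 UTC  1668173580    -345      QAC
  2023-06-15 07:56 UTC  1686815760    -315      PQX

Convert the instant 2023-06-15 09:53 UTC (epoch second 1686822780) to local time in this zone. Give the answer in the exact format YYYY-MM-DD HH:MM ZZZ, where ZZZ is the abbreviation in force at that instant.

Query: 2023-06-15 09:53 UTC
Rule 2/2 (PQX, -05:15): 2023-06-15 07:56 UTC ≤ query < +∞
9·60 + 53 - 315 = 278 min
278 = 0·1440 + 278; 278 = 4·60 + 38 → 04:38, same day
→ 2023-06-15 04:38 PQX

2023-06-15 04:38 PQX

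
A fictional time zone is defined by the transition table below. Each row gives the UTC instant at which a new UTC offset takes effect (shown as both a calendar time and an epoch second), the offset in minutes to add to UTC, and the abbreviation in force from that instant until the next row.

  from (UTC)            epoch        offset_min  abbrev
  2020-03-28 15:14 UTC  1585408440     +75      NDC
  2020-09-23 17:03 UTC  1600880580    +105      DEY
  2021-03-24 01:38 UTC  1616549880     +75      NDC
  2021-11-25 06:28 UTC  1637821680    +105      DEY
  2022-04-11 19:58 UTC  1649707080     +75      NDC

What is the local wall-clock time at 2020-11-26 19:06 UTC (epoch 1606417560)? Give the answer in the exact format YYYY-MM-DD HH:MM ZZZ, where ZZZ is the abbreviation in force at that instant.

Query: 2020-11-26 19:06 UTC
Rule 2/5 (DEY, +01:45): 2020-09-23 17:03 UTC ≤ query < 2021-03-24 01:38 UTC
19·60 + 6 + 105 = 1251 min
1251 = 0·1440 + 1251; 1251 = 20·60 + 51 → 20:51, same day
→ 2020-11-26 20:51 DEY

2020-11-26 20:51 DEY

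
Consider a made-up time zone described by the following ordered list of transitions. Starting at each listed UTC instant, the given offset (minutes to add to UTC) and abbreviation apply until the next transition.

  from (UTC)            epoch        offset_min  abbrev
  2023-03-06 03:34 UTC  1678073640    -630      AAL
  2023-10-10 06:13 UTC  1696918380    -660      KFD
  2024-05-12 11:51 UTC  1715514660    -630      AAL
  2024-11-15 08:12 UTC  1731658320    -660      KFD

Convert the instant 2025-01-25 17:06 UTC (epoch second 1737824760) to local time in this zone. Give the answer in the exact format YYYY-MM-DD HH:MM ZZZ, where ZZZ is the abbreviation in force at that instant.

2025-01-25 06:06 KFD

Query: 2025-01-25 17:06 UTC
Rule 4/4 (KFD, -11:00): 2024-11-15 08:12 UTC ≤ query < +∞
17·60 + 6 - 660 = 366 min
366 = 0·1440 + 366; 366 = 6·60 + 6 → 06:06, same day
→ 2025-01-25 06:06 KFD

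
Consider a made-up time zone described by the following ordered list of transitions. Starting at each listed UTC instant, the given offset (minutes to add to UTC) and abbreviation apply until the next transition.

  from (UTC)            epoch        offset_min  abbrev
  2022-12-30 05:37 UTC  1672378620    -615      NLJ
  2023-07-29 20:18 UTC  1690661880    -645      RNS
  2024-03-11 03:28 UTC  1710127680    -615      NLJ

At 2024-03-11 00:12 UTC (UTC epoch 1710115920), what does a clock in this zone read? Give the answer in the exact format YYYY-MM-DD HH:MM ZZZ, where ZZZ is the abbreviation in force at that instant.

Query: 2024-03-11 00:12 UTC
Rule 2/3 (RNS, -10:45): 2023-07-29 20:18 UTC ≤ query < 2024-03-11 03:28 UTC
0·60 + 12 - 645 = -633 min
-633 = -1·1440 + 807; 807 = 13·60 + 27 → 13:27, 2024-03-11 - 1 day = 2024-03-10
→ 2024-03-10 13:27 RNS

2024-03-10 13:27 RNS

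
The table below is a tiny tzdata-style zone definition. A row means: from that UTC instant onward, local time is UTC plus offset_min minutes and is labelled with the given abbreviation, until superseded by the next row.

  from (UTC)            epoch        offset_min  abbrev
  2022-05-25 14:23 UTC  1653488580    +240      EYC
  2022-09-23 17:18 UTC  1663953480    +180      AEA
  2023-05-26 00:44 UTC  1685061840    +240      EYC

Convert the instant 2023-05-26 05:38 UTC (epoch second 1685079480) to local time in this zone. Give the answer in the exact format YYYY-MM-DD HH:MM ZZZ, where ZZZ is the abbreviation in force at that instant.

Query: 2023-05-26 05:38 UTC
Rule 3/3 (EYC, +04:00): 2023-05-26 00:44 UTC ≤ query < +∞
5·60 + 38 + 240 = 578 min
578 = 0·1440 + 578; 578 = 9·60 + 38 → 09:38, same day
→ 2023-05-26 09:38 EYC

2023-05-26 09:38 EYC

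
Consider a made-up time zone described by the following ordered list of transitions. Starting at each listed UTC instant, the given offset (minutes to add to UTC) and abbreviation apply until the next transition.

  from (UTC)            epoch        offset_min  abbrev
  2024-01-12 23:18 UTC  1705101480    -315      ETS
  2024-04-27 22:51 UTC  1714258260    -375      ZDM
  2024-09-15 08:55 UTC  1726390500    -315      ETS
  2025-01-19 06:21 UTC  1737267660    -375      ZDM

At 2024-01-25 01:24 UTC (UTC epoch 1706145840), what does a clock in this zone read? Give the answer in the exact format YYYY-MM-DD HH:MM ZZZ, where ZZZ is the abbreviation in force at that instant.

Query: 2024-01-25 01:24 UTC
Rule 1/4 (ETS, -05:15): 2024-01-12 23:18 UTC ≤ query < 2024-04-27 22:51 UTC
1·60 + 24 - 315 = -231 min
-231 = -1·1440 + 1209; 1209 = 20·60 + 9 → 20:09, 2024-01-25 - 1 day = 2024-01-24
→ 2024-01-24 20:09 ETS

2024-01-24 20:09 ETS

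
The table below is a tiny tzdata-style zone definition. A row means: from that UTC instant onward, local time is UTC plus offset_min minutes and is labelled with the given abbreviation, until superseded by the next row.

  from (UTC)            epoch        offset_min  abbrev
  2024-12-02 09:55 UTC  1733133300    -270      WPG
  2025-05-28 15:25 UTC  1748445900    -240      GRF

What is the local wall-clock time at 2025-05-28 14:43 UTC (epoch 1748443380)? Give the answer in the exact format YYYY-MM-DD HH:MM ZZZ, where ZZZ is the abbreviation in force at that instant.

2025-05-28 10:13 WPG

Query: 2025-05-28 14:43 UTC
Rule 1/2 (WPG, -04:30): 2024-12-02 09:55 UTC ≤ query < 2025-05-28 15:25 UTC
14·60 + 43 - 270 = 613 min
613 = 0·1440 + 613; 613 = 10·60 + 13 → 10:13, same day
→ 2025-05-28 10:13 WPG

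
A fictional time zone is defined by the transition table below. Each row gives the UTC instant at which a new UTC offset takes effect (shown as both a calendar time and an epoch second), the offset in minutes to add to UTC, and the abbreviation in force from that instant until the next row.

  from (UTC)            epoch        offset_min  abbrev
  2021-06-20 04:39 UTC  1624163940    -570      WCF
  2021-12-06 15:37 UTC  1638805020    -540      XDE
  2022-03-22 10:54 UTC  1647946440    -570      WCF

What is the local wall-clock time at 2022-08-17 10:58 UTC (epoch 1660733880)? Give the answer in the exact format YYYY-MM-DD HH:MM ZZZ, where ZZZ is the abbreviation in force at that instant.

2022-08-17 01:28 WCF

Query: 2022-08-17 10:58 UTC
Rule 3/3 (WCF, -09:30): 2022-03-22 10:54 UTC ≤ query < +∞
10·60 + 58 - 570 = 88 min
88 = 0·1440 + 88; 88 = 1·60 + 28 → 01:28, same day
→ 2022-08-17 01:28 WCF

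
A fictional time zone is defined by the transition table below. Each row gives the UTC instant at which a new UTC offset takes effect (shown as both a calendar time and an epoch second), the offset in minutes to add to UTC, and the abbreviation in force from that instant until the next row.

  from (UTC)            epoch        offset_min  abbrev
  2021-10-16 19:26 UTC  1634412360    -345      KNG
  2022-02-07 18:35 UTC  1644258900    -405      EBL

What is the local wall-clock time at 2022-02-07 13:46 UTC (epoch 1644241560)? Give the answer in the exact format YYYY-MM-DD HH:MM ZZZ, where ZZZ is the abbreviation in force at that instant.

2022-02-07 08:01 KNG

Query: 2022-02-07 13:46 UTC
Rule 1/2 (KNG, -05:45): 2021-10-16 19:26 UTC ≤ query < 2022-02-07 18:35 UTC
13·60 + 46 - 345 = 481 min
481 = 0·1440 + 481; 481 = 8·60 + 1 → 08:01, same day
→ 2022-02-07 08:01 KNG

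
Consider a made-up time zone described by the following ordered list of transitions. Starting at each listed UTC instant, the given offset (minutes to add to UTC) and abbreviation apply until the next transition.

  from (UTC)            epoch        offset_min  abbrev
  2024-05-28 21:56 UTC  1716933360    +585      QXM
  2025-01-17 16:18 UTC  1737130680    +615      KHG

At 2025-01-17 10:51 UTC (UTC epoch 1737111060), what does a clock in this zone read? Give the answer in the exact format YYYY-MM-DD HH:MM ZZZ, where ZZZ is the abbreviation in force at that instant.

2025-01-17 20:36 QXM

Query: 2025-01-17 10:51 UTC
Rule 1/2 (QXM, +09:45): 2024-05-28 21:56 UTC ≤ query < 2025-01-17 16:18 UTC
10·60 + 51 + 585 = 1236 min
1236 = 0·1440 + 1236; 1236 = 20·60 + 36 → 20:36, same day
→ 2025-01-17 20:36 QXM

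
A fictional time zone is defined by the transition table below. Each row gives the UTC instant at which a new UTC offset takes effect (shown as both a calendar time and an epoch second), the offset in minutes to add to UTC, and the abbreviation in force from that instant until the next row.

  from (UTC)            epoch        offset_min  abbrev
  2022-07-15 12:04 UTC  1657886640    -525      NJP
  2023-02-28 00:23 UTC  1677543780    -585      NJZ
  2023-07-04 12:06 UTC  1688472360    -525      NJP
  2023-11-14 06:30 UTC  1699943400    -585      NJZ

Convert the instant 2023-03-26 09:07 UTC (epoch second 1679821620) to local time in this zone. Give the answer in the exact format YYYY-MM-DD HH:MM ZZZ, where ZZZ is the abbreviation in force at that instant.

2023-03-25 23:22 NJZ

Query: 2023-03-26 09:07 UTC
Rule 2/4 (NJZ, -09:45): 2023-02-28 00:23 UTC ≤ query < 2023-07-04 12:06 UTC
9·60 + 7 - 585 = -38 min
-38 = -1·1440 + 1402; 1402 = 23·60 + 22 → 23:22, 2023-03-26 - 1 day = 2023-03-25
→ 2023-03-25 23:22 NJZ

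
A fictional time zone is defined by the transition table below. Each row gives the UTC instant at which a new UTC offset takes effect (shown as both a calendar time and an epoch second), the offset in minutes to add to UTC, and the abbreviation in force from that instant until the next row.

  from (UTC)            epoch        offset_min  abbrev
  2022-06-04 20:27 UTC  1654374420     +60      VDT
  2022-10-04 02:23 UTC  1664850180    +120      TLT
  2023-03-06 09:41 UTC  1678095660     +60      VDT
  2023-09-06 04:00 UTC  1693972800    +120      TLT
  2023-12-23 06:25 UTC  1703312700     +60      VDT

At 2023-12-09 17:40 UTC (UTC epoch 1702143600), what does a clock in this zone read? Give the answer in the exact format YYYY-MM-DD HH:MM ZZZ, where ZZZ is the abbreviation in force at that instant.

Query: 2023-12-09 17:40 UTC
Rule 4/5 (TLT, +02:00): 2023-09-06 04:00 UTC ≤ query < 2023-12-23 06:25 UTC
17·60 + 40 + 120 = 1180 min
1180 = 0·1440 + 1180; 1180 = 19·60 + 40 → 19:40, same day
→ 2023-12-09 19:40 TLT

2023-12-09 19:40 TLT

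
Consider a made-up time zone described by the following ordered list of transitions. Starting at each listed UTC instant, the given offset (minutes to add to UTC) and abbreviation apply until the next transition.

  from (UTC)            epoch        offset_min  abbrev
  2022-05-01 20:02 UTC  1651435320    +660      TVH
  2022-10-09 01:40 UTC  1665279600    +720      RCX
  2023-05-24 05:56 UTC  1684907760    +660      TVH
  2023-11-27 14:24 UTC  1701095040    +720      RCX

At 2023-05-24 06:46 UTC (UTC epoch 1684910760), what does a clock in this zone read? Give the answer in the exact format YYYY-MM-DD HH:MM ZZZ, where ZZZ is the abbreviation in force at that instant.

2023-05-24 17:46 TVH

Query: 2023-05-24 06:46 UTC
Rule 3/4 (TVH, +11:00): 2023-05-24 05:56 UTC ≤ query < 2023-11-27 14:24 UTC
6·60 + 46 + 660 = 1066 min
1066 = 0·1440 + 1066; 1066 = 17·60 + 46 → 17:46, same day
→ 2023-05-24 17:46 TVH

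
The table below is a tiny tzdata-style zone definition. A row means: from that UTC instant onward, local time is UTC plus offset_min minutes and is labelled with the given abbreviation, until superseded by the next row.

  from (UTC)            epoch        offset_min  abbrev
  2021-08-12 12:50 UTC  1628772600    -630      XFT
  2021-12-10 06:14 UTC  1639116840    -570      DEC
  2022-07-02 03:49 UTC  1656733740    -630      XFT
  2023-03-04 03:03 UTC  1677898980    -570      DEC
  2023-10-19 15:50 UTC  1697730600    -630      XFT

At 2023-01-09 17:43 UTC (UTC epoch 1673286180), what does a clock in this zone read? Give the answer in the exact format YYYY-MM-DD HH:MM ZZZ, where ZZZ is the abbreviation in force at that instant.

2023-01-09 07:13 XFT

Query: 2023-01-09 17:43 UTC
Rule 3/5 (XFT, -10:30): 2022-07-02 03:49 UTC ≤ query < 2023-03-04 03:03 UTC
17·60 + 43 - 630 = 433 min
433 = 0·1440 + 433; 433 = 7·60 + 13 → 07:13, same day
→ 2023-01-09 07:13 XFT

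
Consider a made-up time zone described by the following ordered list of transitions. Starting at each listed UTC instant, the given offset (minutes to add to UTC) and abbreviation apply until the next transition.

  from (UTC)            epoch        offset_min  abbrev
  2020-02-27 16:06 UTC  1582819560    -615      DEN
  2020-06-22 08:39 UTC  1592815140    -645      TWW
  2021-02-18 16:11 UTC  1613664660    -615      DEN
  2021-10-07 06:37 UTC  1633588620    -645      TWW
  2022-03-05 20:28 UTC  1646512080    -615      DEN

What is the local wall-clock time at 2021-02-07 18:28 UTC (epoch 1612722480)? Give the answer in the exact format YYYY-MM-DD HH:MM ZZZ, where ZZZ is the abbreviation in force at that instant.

2021-02-07 07:43 TWW

Query: 2021-02-07 18:28 UTC
Rule 2/5 (TWW, -10:45): 2020-06-22 08:39 UTC ≤ query < 2021-02-18 16:11 UTC
18·60 + 28 - 645 = 463 min
463 = 0·1440 + 463; 463 = 7·60 + 43 → 07:43, same day
→ 2021-02-07 07:43 TWW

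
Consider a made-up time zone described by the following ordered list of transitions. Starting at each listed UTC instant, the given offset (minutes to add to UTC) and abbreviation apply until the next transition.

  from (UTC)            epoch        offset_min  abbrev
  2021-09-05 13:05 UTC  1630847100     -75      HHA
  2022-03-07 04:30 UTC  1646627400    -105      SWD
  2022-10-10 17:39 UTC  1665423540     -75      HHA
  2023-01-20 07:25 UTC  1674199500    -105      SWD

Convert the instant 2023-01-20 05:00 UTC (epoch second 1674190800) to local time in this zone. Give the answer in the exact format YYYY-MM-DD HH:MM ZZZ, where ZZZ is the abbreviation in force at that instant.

Query: 2023-01-20 05:00 UTC
Rule 3/4 (HHA, -01:15): 2022-10-10 17:39 UTC ≤ query < 2023-01-20 07:25 UTC
5·60 + 0 - 75 = 225 min
225 = 0·1440 + 225; 225 = 3·60 + 45 → 03:45, same day
→ 2023-01-20 03:45 HHA

2023-01-20 03:45 HHA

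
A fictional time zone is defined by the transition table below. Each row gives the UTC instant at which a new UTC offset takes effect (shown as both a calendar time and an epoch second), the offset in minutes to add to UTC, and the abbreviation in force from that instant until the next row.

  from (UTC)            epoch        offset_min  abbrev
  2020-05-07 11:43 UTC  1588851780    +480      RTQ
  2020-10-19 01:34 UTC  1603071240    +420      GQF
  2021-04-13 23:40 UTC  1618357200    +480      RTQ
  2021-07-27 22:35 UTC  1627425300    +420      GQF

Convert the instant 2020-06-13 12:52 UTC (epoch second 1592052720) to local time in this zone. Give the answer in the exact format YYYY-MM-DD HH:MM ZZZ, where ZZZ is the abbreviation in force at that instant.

Query: 2020-06-13 12:52 UTC
Rule 1/4 (RTQ, +08:00): 2020-05-07 11:43 UTC ≤ query < 2020-10-19 01:34 UTC
12·60 + 52 + 480 = 1252 min
1252 = 0·1440 + 1252; 1252 = 20·60 + 52 → 20:52, same day
→ 2020-06-13 20:52 RTQ

2020-06-13 20:52 RTQ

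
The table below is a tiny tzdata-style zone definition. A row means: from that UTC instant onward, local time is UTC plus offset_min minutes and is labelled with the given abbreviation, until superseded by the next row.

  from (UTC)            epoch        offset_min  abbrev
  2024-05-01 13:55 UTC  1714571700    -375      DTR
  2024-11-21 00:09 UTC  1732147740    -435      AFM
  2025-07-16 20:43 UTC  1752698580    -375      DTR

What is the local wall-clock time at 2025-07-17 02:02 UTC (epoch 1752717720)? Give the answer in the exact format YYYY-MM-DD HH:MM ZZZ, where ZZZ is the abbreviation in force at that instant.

Query: 2025-07-17 02:02 UTC
Rule 3/3 (DTR, -06:15): 2025-07-16 20:43 UTC ≤ query < +∞
2·60 + 2 - 375 = -253 min
-253 = -1·1440 + 1187; 1187 = 19·60 + 47 → 19:47, 2025-07-17 - 1 day = 2025-07-16
→ 2025-07-16 19:47 DTR

2025-07-16 19:47 DTR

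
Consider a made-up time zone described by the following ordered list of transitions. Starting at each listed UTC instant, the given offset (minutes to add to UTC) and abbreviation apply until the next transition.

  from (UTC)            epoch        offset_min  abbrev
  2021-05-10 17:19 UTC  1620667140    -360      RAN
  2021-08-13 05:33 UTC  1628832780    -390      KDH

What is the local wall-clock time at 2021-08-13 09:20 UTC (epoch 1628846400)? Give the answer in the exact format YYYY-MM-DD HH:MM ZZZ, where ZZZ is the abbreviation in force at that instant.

Query: 2021-08-13 09:20 UTC
Rule 2/2 (KDH, -06:30): 2021-08-13 05:33 UTC ≤ query < +∞
9·60 + 20 - 390 = 170 min
170 = 0·1440 + 170; 170 = 2·60 + 50 → 02:50, same day
→ 2021-08-13 02:50 KDH

2021-08-13 02:50 KDH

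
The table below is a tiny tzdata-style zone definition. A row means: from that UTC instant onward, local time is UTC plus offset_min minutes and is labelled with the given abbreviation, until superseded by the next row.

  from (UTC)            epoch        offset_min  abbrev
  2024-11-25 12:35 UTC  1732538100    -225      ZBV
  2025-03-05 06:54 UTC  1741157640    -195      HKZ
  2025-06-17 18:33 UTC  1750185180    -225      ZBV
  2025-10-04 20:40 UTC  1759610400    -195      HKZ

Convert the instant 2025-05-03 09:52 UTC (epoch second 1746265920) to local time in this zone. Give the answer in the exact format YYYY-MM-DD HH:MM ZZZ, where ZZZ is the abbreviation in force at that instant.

Query: 2025-05-03 09:52 UTC
Rule 2/4 (HKZ, -03:15): 2025-03-05 06:54 UTC ≤ query < 2025-06-17 18:33 UTC
9·60 + 52 - 195 = 397 min
397 = 0·1440 + 397; 397 = 6·60 + 37 → 06:37, same day
→ 2025-05-03 06:37 HKZ

2025-05-03 06:37 HKZ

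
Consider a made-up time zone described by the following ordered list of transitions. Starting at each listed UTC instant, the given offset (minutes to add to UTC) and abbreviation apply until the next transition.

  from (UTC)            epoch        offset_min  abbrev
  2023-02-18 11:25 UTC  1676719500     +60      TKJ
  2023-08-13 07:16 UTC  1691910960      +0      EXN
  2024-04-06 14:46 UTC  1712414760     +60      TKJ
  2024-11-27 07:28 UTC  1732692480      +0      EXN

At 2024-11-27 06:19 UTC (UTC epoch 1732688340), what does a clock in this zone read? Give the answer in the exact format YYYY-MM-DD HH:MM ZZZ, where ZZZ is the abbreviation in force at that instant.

Query: 2024-11-27 06:19 UTC
Rule 3/4 (TKJ, +01:00): 2024-04-06 14:46 UTC ≤ query < 2024-11-27 07:28 UTC
6·60 + 19 + 60 = 439 min
439 = 0·1440 + 439; 439 = 7·60 + 19 → 07:19, same day
→ 2024-11-27 07:19 TKJ

2024-11-27 07:19 TKJ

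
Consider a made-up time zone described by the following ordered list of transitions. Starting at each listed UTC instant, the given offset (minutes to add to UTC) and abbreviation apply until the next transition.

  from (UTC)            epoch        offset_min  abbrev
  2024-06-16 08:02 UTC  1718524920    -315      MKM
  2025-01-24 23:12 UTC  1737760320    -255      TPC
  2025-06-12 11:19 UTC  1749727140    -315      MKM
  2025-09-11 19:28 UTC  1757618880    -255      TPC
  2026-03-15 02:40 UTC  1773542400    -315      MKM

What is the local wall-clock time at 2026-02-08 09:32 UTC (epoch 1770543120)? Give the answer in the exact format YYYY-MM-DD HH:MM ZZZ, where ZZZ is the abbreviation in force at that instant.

2026-02-08 05:17 TPC

Query: 2026-02-08 09:32 UTC
Rule 4/5 (TPC, -04:15): 2025-09-11 19:28 UTC ≤ query < 2026-03-15 02:40 UTC
9·60 + 32 - 255 = 317 min
317 = 0·1440 + 317; 317 = 5·60 + 17 → 05:17, same day
→ 2026-02-08 05:17 TPC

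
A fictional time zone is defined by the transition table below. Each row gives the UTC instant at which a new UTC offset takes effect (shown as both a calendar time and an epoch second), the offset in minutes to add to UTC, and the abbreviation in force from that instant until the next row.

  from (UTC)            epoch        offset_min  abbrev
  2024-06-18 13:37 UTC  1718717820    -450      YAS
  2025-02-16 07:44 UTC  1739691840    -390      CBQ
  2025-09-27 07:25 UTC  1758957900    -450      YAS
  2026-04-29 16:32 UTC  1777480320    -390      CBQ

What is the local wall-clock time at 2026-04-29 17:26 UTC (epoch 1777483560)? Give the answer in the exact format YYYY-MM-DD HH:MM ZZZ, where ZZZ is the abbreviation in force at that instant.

Query: 2026-04-29 17:26 UTC
Rule 4/4 (CBQ, -06:30): 2026-04-29 16:32 UTC ≤ query < +∞
17·60 + 26 - 390 = 656 min
656 = 0·1440 + 656; 656 = 10·60 + 56 → 10:56, same day
→ 2026-04-29 10:56 CBQ

2026-04-29 10:56 CBQ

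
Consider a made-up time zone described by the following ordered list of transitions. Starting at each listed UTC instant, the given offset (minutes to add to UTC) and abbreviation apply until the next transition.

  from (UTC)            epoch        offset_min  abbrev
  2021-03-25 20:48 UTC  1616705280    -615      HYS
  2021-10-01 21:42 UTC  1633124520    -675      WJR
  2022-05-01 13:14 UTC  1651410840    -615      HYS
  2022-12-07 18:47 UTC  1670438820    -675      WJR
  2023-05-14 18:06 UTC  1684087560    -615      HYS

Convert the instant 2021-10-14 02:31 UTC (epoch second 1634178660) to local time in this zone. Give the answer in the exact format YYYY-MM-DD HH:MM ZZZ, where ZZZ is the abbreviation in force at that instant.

2021-10-13 15:16 WJR

Query: 2021-10-14 02:31 UTC
Rule 2/5 (WJR, -11:15): 2021-10-01 21:42 UTC ≤ query < 2022-05-01 13:14 UTC
2·60 + 31 - 675 = -524 min
-524 = -1·1440 + 916; 916 = 15·60 + 16 → 15:16, 2021-10-14 - 1 day = 2021-10-13
→ 2021-10-13 15:16 WJR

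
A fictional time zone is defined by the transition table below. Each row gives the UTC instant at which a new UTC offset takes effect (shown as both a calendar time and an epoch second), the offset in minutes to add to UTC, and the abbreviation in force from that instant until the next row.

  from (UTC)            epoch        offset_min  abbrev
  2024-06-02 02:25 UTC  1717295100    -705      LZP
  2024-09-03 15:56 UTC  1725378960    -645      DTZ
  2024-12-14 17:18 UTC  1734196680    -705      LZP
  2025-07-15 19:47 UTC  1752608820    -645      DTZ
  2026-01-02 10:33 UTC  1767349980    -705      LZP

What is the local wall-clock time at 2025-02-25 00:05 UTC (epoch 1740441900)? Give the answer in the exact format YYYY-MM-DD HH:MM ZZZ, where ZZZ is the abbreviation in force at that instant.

Query: 2025-02-25 00:05 UTC
Rule 3/5 (LZP, -11:45): 2024-12-14 17:18 UTC ≤ query < 2025-07-15 19:47 UTC
0·60 + 5 - 705 = -700 min
-700 = -1·1440 + 740; 740 = 12·60 + 20 → 12:20, 2025-02-25 - 1 day = 2025-02-24
→ 2025-02-24 12:20 LZP

2025-02-24 12:20 LZP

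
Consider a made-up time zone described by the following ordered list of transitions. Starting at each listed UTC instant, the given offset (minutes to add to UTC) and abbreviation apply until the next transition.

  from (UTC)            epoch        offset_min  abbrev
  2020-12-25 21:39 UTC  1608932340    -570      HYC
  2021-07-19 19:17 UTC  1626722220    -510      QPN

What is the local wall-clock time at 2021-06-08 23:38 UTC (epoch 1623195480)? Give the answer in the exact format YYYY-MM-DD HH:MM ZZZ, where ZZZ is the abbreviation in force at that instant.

Query: 2021-06-08 23:38 UTC
Rule 1/2 (HYC, -09:30): 2020-12-25 21:39 UTC ≤ query < 2021-07-19 19:17 UTC
23·60 + 38 - 570 = 848 min
848 = 0·1440 + 848; 848 = 14·60 + 8 → 14:08, same day
→ 2021-06-08 14:08 HYC

2021-06-08 14:08 HYC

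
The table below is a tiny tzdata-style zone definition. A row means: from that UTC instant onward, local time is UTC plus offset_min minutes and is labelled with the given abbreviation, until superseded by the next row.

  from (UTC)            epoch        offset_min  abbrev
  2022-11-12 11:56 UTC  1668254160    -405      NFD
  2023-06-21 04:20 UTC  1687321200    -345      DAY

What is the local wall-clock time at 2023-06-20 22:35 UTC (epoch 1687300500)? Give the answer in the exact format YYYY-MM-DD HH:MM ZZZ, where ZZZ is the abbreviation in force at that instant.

Query: 2023-06-20 22:35 UTC
Rule 1/2 (NFD, -06:45): 2022-11-12 11:56 UTC ≤ query < 2023-06-21 04:20 UTC
22·60 + 35 - 405 = 950 min
950 = 0·1440 + 950; 950 = 15·60 + 50 → 15:50, same day
→ 2023-06-20 15:50 NFD

2023-06-20 15:50 NFD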